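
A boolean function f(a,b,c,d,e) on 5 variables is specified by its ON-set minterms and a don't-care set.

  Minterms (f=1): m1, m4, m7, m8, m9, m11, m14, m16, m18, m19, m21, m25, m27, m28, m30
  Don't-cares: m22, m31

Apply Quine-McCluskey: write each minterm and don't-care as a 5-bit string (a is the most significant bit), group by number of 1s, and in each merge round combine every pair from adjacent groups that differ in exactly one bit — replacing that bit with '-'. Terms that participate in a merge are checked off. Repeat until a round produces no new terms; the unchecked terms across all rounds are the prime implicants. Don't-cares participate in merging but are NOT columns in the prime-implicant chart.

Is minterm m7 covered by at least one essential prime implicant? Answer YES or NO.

size-2^0 implicants → 00001(✓)  00100  00111  01000(✓)  01001(✓)  01011(✓)  01110(✓)  10000(✓)  10010(✓)  10011(✓)  10101  10110(✓)  11001(✓)  11011(✓)  11100(✓)  11110(✓)  11111(✓)
size-2^1 implicants → -1001(✓)  -1011(✓)  -1110  0-001  010-1(✓)  0100-  1-011  1-110  10-10  100-0  1001-  11-11  110-1(✓)  111-0  1111-
size-2^2 implicants → -10-1
Unchecked terms (primes): -10-1, -1110, 0-001, 00100, 00111, 0100-, 1-011, 1-110, 10-10, 100-0, 1001-, 10101, 11-11, 111-0, 1111-
Minterm coverage:
  m1 ⊆ 0-001 [E]
  m4 ⊆ 00100 [E]
  m7 ⊆ 00111 [E]
  m8 ⊆ 0100- [E]
  m9 ⊆ -10-1,0-001,0100-
  m11 ⊆ -10-1 [E]
  m14 ⊆ -1110 [E]
  m16 ⊆ 100-0 [E]
  m18 ⊆ 10-10,100-0,1001-
  m19 ⊆ 1-011,1001-
  m21 ⊆ 10101 [E]
  m25 ⊆ -10-1 [E]
  m27 ⊆ -10-1,1-011,11-11
  m28 ⊆ 111-0 [E]
  m30 ⊆ -1110,1-110,111-0,1111-
E = {-10-1, -1110, 0-001, 00100, 00111, 0100-, 100-0, 10101, 111-0}

YES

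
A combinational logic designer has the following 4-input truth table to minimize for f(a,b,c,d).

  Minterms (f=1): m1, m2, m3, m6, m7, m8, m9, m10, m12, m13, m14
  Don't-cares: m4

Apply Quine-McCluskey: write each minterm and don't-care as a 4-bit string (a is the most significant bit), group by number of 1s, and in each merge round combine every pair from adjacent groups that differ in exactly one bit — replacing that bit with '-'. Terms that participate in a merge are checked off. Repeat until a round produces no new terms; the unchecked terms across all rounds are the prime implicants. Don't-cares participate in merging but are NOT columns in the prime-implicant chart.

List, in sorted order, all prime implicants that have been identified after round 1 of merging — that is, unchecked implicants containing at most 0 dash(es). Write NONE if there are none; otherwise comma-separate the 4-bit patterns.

[col 0] 0001*, 0010*, 0011*, 0100*, 0110*, 0111*, 1000*, 1001*, 1010*, 1100*, 1101*, 1110*
[col 1] -001, -010*, -100*, -110*, 0-10*, 0-11*, 00-1, 001-*, 01-0*, 011-*, 1-00*, 1-01*, 1-10*, 10-0*, 100-*, 11-0*, 110-*
[col 2] --10, -1-0, 0-1-, 1--0, 1-0-
Prime implicants: --10, -001, -1-0, 0-1-, 00-1, 1--0, 1-0-

NONE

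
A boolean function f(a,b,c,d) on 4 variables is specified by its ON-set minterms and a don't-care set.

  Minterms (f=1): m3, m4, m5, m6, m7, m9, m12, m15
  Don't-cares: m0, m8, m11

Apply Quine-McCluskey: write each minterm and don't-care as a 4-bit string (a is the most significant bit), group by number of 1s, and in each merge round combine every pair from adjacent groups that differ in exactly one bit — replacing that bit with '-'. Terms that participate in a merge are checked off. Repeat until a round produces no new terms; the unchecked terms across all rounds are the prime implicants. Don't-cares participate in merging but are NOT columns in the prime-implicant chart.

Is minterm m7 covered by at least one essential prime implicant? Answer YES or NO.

YES

Round 0: 0000✓ 0011✓ 0100✓ 0101✓ 0110✓ 0111✓ 1000✓ 1001✓ 1011✓ 1100✓ 1111✓
Round 1: -000✓ -011✓ -100✓ -111✓ 0-00✓ 0-11✓ 01-0✓ 01-1✓ 010-✓ 011-✓ 1-00✓ 1-11✓ 10-1 100-
Round 2: --00 --11 01--
PIs = {--00, --11, 01--, 10-1, 100-}
Coverage chart:
  m3: --11 ←essential
  m4: --00,01--
  m5: 01-- ←essential
  m6: 01-- ←essential
  m7: --11,01--
  m9: 10-1,100-
  m12: --00 ←essential
  m15: --11 ←essential
Essential: --00, --11, 01--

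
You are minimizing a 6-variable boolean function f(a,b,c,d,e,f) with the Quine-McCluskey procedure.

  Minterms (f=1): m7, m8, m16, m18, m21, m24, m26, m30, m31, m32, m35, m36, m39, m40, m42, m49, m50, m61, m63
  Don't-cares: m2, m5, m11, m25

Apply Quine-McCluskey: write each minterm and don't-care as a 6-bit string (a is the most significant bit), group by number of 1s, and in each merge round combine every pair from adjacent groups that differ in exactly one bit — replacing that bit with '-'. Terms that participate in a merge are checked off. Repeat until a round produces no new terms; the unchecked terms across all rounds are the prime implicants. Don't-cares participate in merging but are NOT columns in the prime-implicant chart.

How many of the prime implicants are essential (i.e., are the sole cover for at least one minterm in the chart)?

8

size-2^0 implicants → 000010(✓)  000101(✓)  000111(✓)  001000(✓)  001011  010000(✓)  010010(✓)  010101(✓)  011000(✓)  011001(✓)  011010(✓)  011110(✓)  011111(✓)  100000(✓)  100011(✓)  100100(✓)  100111(✓)  101000(✓)  101010(✓)  110001  110010(✓)  111101(✓)  111111(✓)
size-2^1 implicants → -00111  -01000  -10010  -11111  0-0010  0-0101  0-1000  0001-1  01-000(✓)  01-010(✓)  0100-0(✓)  011-10  0110-0(✓)  01100-  01111-  10-000  100-00  100-11  1010-0  1111-1
size-2^2 implicants → 01-0-0
Unchecked terms (primes): -00111, -01000, -10010, -11111, 0-0010, 0-0101, 0-1000, 0001-1, 001011, 01-0-0, 011-10, 01100-, 01111-, 10-000, 100-00, 100-11, 1010-0, 110001, 1111-1
Minterm coverage:
  m7 ⊆ -00111,0001-1
  m8 ⊆ -01000,0-1000
  m16 ⊆ 01-0-0 [E]
  m18 ⊆ -10010,0-0010,01-0-0
  m21 ⊆ 0-0101 [E]
  m24 ⊆ 0-1000,01-0-0,01100-
  m26 ⊆ 01-0-0,011-10
  m30 ⊆ 011-10,01111-
  m31 ⊆ -11111,01111-
  m32 ⊆ 10-000,100-00
  m35 ⊆ 100-11 [E]
  m36 ⊆ 100-00 [E]
  m39 ⊆ -00111,100-11
  m40 ⊆ -01000,10-000,1010-0
  m42 ⊆ 1010-0 [E]
  m49 ⊆ 110001 [E]
  m50 ⊆ -10010 [E]
  m61 ⊆ 1111-1 [E]
  m63 ⊆ -11111,1111-1
E = {-10010, 0-0101, 01-0-0, 100-00, 100-11, 1010-0, 110001, 1111-1}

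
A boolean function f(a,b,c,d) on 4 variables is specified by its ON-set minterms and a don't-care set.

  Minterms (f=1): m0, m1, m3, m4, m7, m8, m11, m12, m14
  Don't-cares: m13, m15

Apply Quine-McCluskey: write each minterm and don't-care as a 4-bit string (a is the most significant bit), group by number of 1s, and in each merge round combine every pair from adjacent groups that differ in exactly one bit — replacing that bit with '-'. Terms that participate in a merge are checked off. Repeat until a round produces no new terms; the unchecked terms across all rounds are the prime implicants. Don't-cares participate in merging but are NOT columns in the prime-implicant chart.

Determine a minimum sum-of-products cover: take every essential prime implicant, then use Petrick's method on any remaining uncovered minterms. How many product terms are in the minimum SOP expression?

4

size-2^0 implicants → 0000(✓)  0001(✓)  0011(✓)  0100(✓)  0111(✓)  1000(✓)  1011(✓)  1100(✓)  1101(✓)  1110(✓)  1111(✓)
size-2^1 implicants → -000(✓)  -011(✓)  -100(✓)  -111(✓)  0-00(✓)  0-11(✓)  00-1  000-  1-00(✓)  1-11(✓)  11-0(✓)  11-1(✓)  110-(✓)  111-(✓)
size-2^2 implicants → --00  --11  11--
Unchecked terms (primes): --00, --11, 00-1, 000-, 11--
Minterm coverage:
  m0 ⊆ --00,000-
  m1 ⊆ 00-1,000-
  m3 ⊆ --11,00-1
  m4 ⊆ --00 [E]
  m7 ⊆ --11 [E]
  m8 ⊆ --00 [E]
  m11 ⊆ --11 [E]
  m12 ⊆ --00,11--
  m14 ⊆ 11-- [E]
E = {--00, --11, 11--}
Petrick residual → 00-1
Cover = c'd' + cd + a'b'd + ab  |cover|=4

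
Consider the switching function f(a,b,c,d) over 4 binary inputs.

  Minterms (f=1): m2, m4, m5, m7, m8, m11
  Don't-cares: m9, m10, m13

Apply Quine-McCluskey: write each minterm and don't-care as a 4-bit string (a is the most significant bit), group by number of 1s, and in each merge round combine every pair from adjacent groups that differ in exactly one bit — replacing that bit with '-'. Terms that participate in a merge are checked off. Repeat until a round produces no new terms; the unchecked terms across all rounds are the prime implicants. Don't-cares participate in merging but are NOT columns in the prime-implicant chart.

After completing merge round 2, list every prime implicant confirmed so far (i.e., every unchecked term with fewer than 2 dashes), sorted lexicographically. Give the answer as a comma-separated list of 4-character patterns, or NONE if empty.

size-2^0 implicants → 0010(✓)  0100(✓)  0101(✓)  0111(✓)  1000(✓)  1001(✓)  1010(✓)  1011(✓)  1101(✓)
size-2^1 implicants → -010  -101  01-1  010-  1-01  10-0(✓)  10-1(✓)  100-(✓)  101-(✓)
size-2^2 implicants → 10--
Unchecked terms (primes): -010, -101, 01-1, 010-, 1-01, 10--

-010, -101, 01-1, 010-, 1-01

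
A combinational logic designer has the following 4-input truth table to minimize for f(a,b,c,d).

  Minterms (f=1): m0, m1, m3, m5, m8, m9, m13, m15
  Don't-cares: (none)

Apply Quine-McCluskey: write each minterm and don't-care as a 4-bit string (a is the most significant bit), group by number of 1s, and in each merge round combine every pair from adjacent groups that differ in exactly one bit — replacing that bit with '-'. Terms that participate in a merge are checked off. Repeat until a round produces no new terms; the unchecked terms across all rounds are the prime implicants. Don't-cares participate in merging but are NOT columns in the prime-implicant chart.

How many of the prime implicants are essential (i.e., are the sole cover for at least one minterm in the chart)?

4

Round 0: 0000✓ 0001✓ 0011✓ 0101✓ 1000✓ 1001✓ 1101✓ 1111✓
Round 1: -000✓ -001✓ -101✓ 0-01✓ 00-1 000-✓ 1-01✓ 100-✓ 11-1
Round 2: --01 -00-
PIs = {--01, -00-, 00-1, 11-1}
Coverage chart:
  m0: -00- ←essential
  m1: --01,-00-,00-1
  m3: 00-1 ←essential
  m5: --01 ←essential
  m8: -00- ←essential
  m9: --01,-00-
  m13: --01,11-1
  m15: 11-1 ←essential
Essential: --01, -00-, 00-1, 11-1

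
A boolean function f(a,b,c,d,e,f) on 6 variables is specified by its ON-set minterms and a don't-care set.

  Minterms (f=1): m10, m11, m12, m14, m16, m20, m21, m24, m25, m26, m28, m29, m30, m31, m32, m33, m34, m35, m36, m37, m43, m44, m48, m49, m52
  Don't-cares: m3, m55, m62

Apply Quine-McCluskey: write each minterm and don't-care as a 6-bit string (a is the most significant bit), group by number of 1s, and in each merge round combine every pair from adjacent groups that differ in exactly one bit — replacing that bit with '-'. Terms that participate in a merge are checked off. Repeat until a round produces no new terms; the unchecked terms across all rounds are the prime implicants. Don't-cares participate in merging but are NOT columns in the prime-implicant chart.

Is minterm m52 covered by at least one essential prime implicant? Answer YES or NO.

Round 0: 000011✓ 001010✓ 001011✓ 001100✓ 001110✓ 010000✓ 010100✓ 010101✓ 011000✓ 011001✓ 011010✓ 011100✓ 011101✓ 011110✓ 011111✓ 100000✓ 100001✓ 100010✓ 100011✓ 100100✓ 100101✓ 101011✓ 101100✓ 110000✓ 110001✓ 110100✓ 110111 111110✓
Round 1: -00011✓ -01011✓ -01100 -10000✓ -10100✓ -11110 0-1010✓ 0-1100✓ 0-1110✓ 00-011✓ 001-10✓ 00101- 0011-0✓ 01-000✓ 01-100✓ 01-101✓ 010-00✓ 01010-✓ 011-00✓ 011-01✓ 011-10✓ 0110-0✓ 01100-✓ 0111-0✓ 0111-1✓ 01110-✓ 01111-✓ 1-0000✓ 1-0001✓ 1-0100✓ 10-011✓ 10-100 100-00✓ 100-01✓ 1000-0✓ 1000-1✓ 10000-✓ 10001-✓ 10010-✓ 110-00✓ 11000-✓
Round 2: -0-011 -10-00 0-1-10 0-11-0 01--00 01-10- 011--0 011-0- 0111-- 1-0-00 1-000- 100-0- 1000--
PIs = {-0-011, -01100, -10-00, -11110, 0-1-10, 0-11-0, 00101-, 01--00, 01-10-, 011--0, 011-0-, 0111--, 1-0-00, 1-000-, 10-100, 100-0-, 1000--, 110111}
Coverage chart:
  m10: 0-1-10,00101-
  m11: -0-011,00101-
  m12: -01100,0-11-0
  m14: 0-1-10,0-11-0
  m16: -10-00,01--00
  m20: -10-00,01--00,01-10-
  m21: 01-10- ←essential
  m24: 01--00,011--0,011-0-
  m25: 011-0- ←essential
  m26: 0-1-10,011--0
  m28: 0-11-0,01--00,01-10-,011--0,011-0-,0111--
  m29: 01-10-,011-0-,0111--
  m30: -11110,0-1-10,0-11-0,011--0,0111--
  m31: 0111-- ←essential
  m32: 1-0-00,1-000-,100-0-,1000--
  m33: 1-000-,100-0-,1000--
  m34: 1000-- ←essential
  m35: -0-011,1000--
  m36: 1-0-00,10-100,100-0-
  m37: 100-0- ←essential
  m43: -0-011 ←essential
  m44: -01100,10-100
  m48: -10-00,1-0-00,1-000-
  m49: 1-000- ←essential
  m52: -10-00,1-0-00
Essential: -0-011, 01-10-, 011-0-, 0111--, 1-000-, 100-0-, 1000--

NO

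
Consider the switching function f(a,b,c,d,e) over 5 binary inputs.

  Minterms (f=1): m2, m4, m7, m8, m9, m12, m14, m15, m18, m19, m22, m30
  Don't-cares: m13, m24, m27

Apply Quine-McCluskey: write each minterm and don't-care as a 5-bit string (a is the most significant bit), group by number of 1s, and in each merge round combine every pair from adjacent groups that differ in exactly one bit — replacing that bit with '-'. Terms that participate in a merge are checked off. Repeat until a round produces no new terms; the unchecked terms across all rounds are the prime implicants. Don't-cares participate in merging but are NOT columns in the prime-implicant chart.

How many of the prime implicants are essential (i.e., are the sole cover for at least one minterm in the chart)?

size-2^0 implicants → 00010(✓)  00100(✓)  00111(✓)  01000(✓)  01001(✓)  01100(✓)  01101(✓)  01110(✓)  01111(✓)  10010(✓)  10011(✓)  10110(✓)  11000(✓)  11011(✓)  11110(✓)
size-2^1 implicants → -0010  -1000  -1110  0-100  0-111  01-00(✓)  01-01(✓)  0100-(✓)  011-0(✓)  011-1(✓)  0110-(✓)  0111-(✓)  1-011  1-110  10-10  1001-
size-2^2 implicants → 01-0-  011--
Unchecked terms (primes): -0010, -1000, -1110, 0-100, 0-111, 01-0-, 011--, 1-011, 1-110, 10-10, 1001-
Minterm coverage:
  m2 ⊆ -0010 [E]
  m4 ⊆ 0-100 [E]
  m7 ⊆ 0-111 [E]
  m8 ⊆ -1000,01-0-
  m9 ⊆ 01-0- [E]
  m12 ⊆ 0-100,01-0-,011--
  m14 ⊆ -1110,011--
  m15 ⊆ 0-111,011--
  m18 ⊆ -0010,10-10,1001-
  m19 ⊆ 1-011,1001-
  m22 ⊆ 1-110,10-10
  m30 ⊆ -1110,1-110
E = {-0010, 0-100, 0-111, 01-0-}

4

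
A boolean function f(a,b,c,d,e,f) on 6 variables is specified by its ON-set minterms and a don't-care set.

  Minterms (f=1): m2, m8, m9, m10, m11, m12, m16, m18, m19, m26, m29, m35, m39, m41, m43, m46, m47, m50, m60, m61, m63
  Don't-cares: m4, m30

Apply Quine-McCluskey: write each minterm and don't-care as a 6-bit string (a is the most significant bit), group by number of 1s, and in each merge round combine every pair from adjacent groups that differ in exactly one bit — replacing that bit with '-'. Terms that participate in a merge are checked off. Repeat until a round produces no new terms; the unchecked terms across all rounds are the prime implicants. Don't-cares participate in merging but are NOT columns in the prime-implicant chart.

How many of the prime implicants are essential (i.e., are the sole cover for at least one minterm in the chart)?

9

[col 0] 000010*, 000100*, 001000*, 001001*, 001010*, 001011*, 001100*, 010000*, 010010*, 010011*, 011010*, 011101*, 011110*, 100011*, 100111*, 101001*, 101011*, 101110*, 101111*, 110010*, 111100*, 111101*, 111111*
[col 1] -01001*, -01011*, -10010, -11101, 0-0010*, 0-1010*, 00-010*, 00-100, 001-00, 0010-0*, 0010-1*, 00100-*, 00101-*, 01-010*, 0100-0, 01001-, 011-10, 1-1111, 10-011*, 10-111*, 100-11*, 101-11*, 1010-1*, 10111-, 1111-1, 11110-
[col 2] -010-1, 0--010, 0010--, 10--11
Prime implicants: -010-1, -10010, -11101, 0--010, 00-100, 001-00, 0010--, 0100-0, 01001-, 011-10, 1-1111, 10--11, 10111-, 1111-1, 11110-
PI chart (minterm → PIs covering it):
  2 | 0--010  (sole → essential)
  8 | 001-00,0010--
  9 | -010-1,0010--
  10 | 0--010,0010--
  11 | -010-1,0010--
  12 | 00-100,001-00
  16 | 0100-0  (sole → essential)
  18 | -10010,0--010,0100-0,01001-
  19 | 01001-  (sole → essential)
  26 | 0--010,011-10
  29 | -11101  (sole → essential)
  35 | 10--11  (sole → essential)
  39 | 10--11  (sole → essential)
  41 | -010-1  (sole → essential)
  43 | -010-1,10--11
  46 | 10111-  (sole → essential)
  47 | 1-1111,10--11,10111-
  50 | -10010  (sole → essential)
  60 | 11110-  (sole → essential)
  61 | -11101,1111-1,11110-
  63 | 1-1111,1111-1
Essential prime implicants: -010-1, -10010, -11101, 0--010, 0100-0, 01001-, 10--11, 10111-, 11110-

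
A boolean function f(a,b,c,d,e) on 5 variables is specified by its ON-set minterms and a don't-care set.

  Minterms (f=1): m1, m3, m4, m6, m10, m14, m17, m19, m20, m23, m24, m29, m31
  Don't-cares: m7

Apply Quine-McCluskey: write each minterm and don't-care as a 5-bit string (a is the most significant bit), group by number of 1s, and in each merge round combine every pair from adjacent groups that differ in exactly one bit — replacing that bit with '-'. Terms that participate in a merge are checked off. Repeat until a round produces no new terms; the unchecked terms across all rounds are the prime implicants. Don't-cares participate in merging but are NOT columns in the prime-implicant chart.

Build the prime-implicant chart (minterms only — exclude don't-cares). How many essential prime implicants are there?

5

Round 0: 00001✓ 00011✓ 00100✓ 00110✓ 00111✓ 01010✓ 01110✓ 10001✓ 10011✓ 10100✓ 10111✓ 11000 11101✓ 11111✓
Round 1: -0001✓ -0011✓ -0100 -0111✓ 0-110 00-11✓ 000-1✓ 001-0 0011- 01-10 1-111 10-11✓ 100-1✓ 111-1
Round 2: -0-11 -00-1
PIs = {-0-11, -00-1, -0100, 0-110, 001-0, 0011-, 01-10, 1-111, 11000, 111-1}
Coverage chart:
  m1: -00-1 ←essential
  m3: -0-11,-00-1
  m4: -0100,001-0
  m6: 0-110,001-0,0011-
  m10: 01-10 ←essential
  m14: 0-110,01-10
  m17: -00-1 ←essential
  m19: -0-11,-00-1
  m20: -0100 ←essential
  m23: -0-11,1-111
  m24: 11000 ←essential
  m29: 111-1 ←essential
  m31: 1-111,111-1
Essential: -00-1, -0100, 01-10, 11000, 111-1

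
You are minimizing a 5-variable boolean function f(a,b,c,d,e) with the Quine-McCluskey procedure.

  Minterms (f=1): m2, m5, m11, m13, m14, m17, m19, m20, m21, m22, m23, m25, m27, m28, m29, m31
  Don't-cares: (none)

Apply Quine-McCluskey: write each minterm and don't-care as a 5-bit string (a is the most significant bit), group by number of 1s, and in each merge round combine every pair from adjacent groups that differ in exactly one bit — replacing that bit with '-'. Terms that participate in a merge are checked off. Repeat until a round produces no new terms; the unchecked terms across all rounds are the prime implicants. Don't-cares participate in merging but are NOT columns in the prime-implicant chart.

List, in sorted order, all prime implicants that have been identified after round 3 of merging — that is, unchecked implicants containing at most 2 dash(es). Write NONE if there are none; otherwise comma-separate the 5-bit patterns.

--101, -1011, 00010, 01110, 1-10-, 101--

Round 0: 00010 00101✓ 01011✓ 01101✓ 01110 10001✓ 10011✓ 10100✓ 10101✓ 10110✓ 10111✓ 11001✓ 11011✓ 11100✓ 11101✓ 11111✓
Round 1: -0101✓ -1011 -1101✓ 0-101✓ 1-001✓ 1-011✓ 1-100✓ 1-101✓ 1-111✓ 10-01✓ 10-11✓ 100-1✓ 101-0✓ 101-1✓ 1010-✓ 1011-✓ 11-01✓ 11-11✓ 110-1✓ 111-1✓ 1110-✓
Round 2: --101 1--01✓ 1--11✓ 1-0-1✓ 1-1-1✓ 1-10- 10--1✓ 101-- 11--1✓
Round 3: 1---1
PIs = {--101, -1011, 00010, 01110, 1---1, 1-10-, 101--}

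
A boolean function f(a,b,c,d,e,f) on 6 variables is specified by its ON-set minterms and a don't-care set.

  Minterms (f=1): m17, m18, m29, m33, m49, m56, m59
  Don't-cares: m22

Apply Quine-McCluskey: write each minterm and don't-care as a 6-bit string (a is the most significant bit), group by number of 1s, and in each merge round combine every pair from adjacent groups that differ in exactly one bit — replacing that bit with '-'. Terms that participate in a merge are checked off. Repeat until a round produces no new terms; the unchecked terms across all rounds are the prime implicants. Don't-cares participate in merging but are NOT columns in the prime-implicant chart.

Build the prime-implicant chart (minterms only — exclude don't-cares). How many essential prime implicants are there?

[col 0] 010001*, 010010*, 010110*, 011101, 100001*, 110001*, 111000, 111011
[col 1] -10001, 010-10, 1-0001
Prime implicants: -10001, 010-10, 011101, 1-0001, 111000, 111011
PI chart (minterm → PIs covering it):
  17 | -10001  (sole → essential)
  18 | 010-10  (sole → essential)
  29 | 011101  (sole → essential)
  33 | 1-0001  (sole → essential)
  49 | -10001,1-0001
  56 | 111000  (sole → essential)
  59 | 111011  (sole → essential)
Essential prime implicants: -10001, 010-10, 011101, 1-0001, 111000, 111011

6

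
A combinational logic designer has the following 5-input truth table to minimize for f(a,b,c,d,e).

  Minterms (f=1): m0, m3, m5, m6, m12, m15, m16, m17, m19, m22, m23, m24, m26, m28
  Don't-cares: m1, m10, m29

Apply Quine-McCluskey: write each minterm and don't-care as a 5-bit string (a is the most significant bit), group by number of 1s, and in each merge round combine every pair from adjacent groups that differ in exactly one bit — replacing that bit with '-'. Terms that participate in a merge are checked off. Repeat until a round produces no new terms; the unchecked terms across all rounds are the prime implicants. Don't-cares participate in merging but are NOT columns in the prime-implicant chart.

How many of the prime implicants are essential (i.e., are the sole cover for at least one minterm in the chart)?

6

size-2^0 implicants → 00000(✓)  00001(✓)  00011(✓)  00101(✓)  00110(✓)  01010(✓)  01100(✓)  01111  10000(✓)  10001(✓)  10011(✓)  10110(✓)  10111(✓)  11000(✓)  11010(✓)  11100(✓)  11101(✓)
size-2^1 implicants → -0000(✓)  -0001(✓)  -0011(✓)  -0110  -1010  -1100  00-01  000-1(✓)  0000-(✓)  1-000  10-11  100-1(✓)  1000-(✓)  1011-  11-00  110-0  1110-
size-2^2 implicants → -00-1  -000-
Unchecked terms (primes): -00-1, -000-, -0110, -1010, -1100, 00-01, 01111, 1-000, 10-11, 1011-, 11-00, 110-0, 1110-
Minterm coverage:
  m0 ⊆ -000- [E]
  m3 ⊆ -00-1 [E]
  m5 ⊆ 00-01 [E]
  m6 ⊆ -0110 [E]
  m12 ⊆ -1100 [E]
  m15 ⊆ 01111 [E]
  m16 ⊆ -000-,1-000
  m17 ⊆ -00-1,-000-
  m19 ⊆ -00-1,10-11
  m22 ⊆ -0110,1011-
  m23 ⊆ 10-11,1011-
  m24 ⊆ 1-000,11-00,110-0
  m26 ⊆ -1010,110-0
  m28 ⊆ -1100,11-00,1110-
E = {-00-1, -000-, -0110, -1100, 00-01, 01111}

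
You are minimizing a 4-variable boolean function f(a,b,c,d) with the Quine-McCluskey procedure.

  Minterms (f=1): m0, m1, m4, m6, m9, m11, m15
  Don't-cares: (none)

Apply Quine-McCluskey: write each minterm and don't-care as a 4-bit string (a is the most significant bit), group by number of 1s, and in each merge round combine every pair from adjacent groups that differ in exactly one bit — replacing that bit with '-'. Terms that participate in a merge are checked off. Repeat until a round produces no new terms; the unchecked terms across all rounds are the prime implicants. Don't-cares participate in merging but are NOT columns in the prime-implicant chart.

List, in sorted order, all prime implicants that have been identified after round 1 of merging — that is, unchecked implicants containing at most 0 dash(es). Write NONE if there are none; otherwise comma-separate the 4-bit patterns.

NONE

size-2^0 implicants → 0000(✓)  0001(✓)  0100(✓)  0110(✓)  1001(✓)  1011(✓)  1111(✓)
size-2^1 implicants → -001  0-00  000-  01-0  1-11  10-1
Unchecked terms (primes): -001, 0-00, 000-, 01-0, 1-11, 10-1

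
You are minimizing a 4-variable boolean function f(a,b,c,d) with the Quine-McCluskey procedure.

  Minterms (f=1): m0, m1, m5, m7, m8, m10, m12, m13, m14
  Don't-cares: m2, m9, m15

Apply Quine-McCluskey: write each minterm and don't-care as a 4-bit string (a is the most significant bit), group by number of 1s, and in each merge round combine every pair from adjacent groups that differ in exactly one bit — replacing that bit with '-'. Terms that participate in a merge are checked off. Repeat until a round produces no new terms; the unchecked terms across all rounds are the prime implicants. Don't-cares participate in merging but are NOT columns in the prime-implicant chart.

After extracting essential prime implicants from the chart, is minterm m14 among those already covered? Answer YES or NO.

Round 0: 0000✓ 0001✓ 0010✓ 0101✓ 0111✓ 1000✓ 1001✓ 1010✓ 1100✓ 1101✓ 1110✓ 1111✓
Round 1: -000✓ -001✓ -010✓ -101✓ -111✓ 0-01✓ 00-0✓ 000-✓ 01-1✓ 1-00✓ 1-01✓ 1-10✓ 10-0✓ 100-✓ 11-0✓ 11-1✓ 110-✓ 111-✓
Round 2: --01 -0-0 -00- -1-1 1--0 1-0- 11--
PIs = {--01, -0-0, -00-, -1-1, 1--0, 1-0-, 11--}
Coverage chart:
  m0: -0-0,-00-
  m1: --01,-00-
  m5: --01,-1-1
  m7: -1-1 ←essential
  m8: -0-0,-00-,1--0,1-0-
  m10: -0-0,1--0
  m12: 1--0,1-0-,11--
  m13: --01,-1-1,1-0-,11--
  m14: 1--0,11--
Essential: -1-1

NO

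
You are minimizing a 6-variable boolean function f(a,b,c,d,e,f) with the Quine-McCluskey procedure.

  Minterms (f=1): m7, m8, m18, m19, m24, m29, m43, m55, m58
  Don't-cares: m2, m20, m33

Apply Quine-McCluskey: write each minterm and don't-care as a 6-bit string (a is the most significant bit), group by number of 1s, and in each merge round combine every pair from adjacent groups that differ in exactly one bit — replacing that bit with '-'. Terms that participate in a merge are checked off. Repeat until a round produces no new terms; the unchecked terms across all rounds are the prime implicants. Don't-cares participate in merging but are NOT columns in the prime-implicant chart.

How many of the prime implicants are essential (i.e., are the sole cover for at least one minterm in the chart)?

Round 0: 000010✓ 000111 001000✓ 010010✓ 010011✓ 010100 011000✓ 011101 100001 101011 110111 111010
Round 1: 0-0010 0-1000 01001-
PIs = {0-0010, 0-1000, 000111, 01001-, 010100, 011101, 100001, 101011, 110111, 111010}
Coverage chart:
  m7: 000111 ←essential
  m8: 0-1000 ←essential
  m18: 0-0010,01001-
  m19: 01001- ←essential
  m24: 0-1000 ←essential
  m29: 011101 ←essential
  m43: 101011 ←essential
  m55: 110111 ←essential
  m58: 111010 ←essential
Essential: 0-1000, 000111, 01001-, 011101, 101011, 110111, 111010

7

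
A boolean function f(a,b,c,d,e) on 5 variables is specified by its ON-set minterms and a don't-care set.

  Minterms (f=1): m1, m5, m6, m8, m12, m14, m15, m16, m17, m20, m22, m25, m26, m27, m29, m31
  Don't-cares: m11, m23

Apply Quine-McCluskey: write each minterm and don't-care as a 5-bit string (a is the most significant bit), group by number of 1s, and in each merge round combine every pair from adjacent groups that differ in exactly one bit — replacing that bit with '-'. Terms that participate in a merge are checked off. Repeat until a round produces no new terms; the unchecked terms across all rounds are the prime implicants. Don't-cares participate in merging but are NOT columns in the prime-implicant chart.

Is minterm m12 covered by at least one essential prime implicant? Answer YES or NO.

Round 0: 00001✓ 00101✓ 00110✓ 01000✓ 01011✓ 01100✓ 01110✓ 01111✓ 10000✓ 10001✓ 10100✓ 10110✓ 10111✓ 11001✓ 11010✓ 11011✓ 11101✓ 11111✓
Round 1: -0001 -0110 -1011✓ -1111✓ 0-110 00-01 01-00 01-11✓ 011-0 0111- 1-001 1-111 10-00 1000- 101-0 1011- 11-01✓ 11-11✓ 110-1✓ 1101- 111-1✓
Round 2: -1-11 11--1
PIs = {-0001, -0110, -1-11, 0-110, 00-01, 01-00, 011-0, 0111-, 1-001, 1-111, 10-00, 1000-, 101-0, 1011-, 11--1, 1101-}
Coverage chart:
  m1: -0001,00-01
  m5: 00-01 ←essential
  m6: -0110,0-110
  m8: 01-00 ←essential
  m12: 01-00,011-0
  m14: 0-110,011-0,0111-
  m15: -1-11,0111-
  m16: 10-00,1000-
  m17: -0001,1-001,1000-
  m20: 10-00,101-0
  m22: -0110,101-0,1011-
  m25: 1-001,11--1
  m26: 1101- ←essential
  m27: -1-11,11--1,1101-
  m29: 11--1 ←essential
  m31: -1-11,1-111,11--1
Essential: 00-01, 01-00, 11--1, 1101-

YES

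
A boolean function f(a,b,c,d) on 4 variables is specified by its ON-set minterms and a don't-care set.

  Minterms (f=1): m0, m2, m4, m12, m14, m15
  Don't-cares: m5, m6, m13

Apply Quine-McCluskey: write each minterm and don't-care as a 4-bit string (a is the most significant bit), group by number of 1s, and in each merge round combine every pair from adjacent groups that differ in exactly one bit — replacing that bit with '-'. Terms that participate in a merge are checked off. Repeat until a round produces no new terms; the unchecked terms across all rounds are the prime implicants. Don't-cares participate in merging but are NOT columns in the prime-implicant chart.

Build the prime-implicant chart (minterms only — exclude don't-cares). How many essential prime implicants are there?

Round 0: 0000✓ 0010✓ 0100✓ 0101✓ 0110✓ 1100✓ 1101✓ 1110✓ 1111✓
Round 1: -100✓ -101✓ -110✓ 0-00✓ 0-10✓ 00-0✓ 01-0✓ 010-✓ 11-0✓ 11-1✓ 110-✓ 111-✓
Round 2: -1-0 -10- 0--0 11--
PIs = {-1-0, -10-, 0--0, 11--}
Coverage chart:
  m0: 0--0 ←essential
  m2: 0--0 ←essential
  m4: -1-0,-10-,0--0
  m12: -1-0,-10-,11--
  m14: -1-0,11--
  m15: 11-- ←essential
Essential: 0--0, 11--

2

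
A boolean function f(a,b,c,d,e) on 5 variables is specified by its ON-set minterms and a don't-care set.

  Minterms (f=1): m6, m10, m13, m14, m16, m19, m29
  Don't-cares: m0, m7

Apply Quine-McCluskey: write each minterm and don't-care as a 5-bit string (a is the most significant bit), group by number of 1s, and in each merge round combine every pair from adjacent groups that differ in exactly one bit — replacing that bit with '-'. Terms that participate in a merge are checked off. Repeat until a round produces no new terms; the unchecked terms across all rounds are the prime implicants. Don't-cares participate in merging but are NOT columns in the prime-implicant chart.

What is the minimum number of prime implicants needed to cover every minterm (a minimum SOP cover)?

size-2^0 implicants → 00000(✓)  00110(✓)  00111(✓)  01010(✓)  01101(✓)  01110(✓)  10000(✓)  10011  11101(✓)
size-2^1 implicants → -0000  -1101  0-110  0011-  01-10
Unchecked terms (primes): -0000, -1101, 0-110, 0011-, 01-10, 10011
Minterm coverage:
  m6 ⊆ 0-110,0011-
  m10 ⊆ 01-10 [E]
  m13 ⊆ -1101 [E]
  m14 ⊆ 0-110,01-10
  m16 ⊆ -0000 [E]
  m19 ⊆ 10011 [E]
  m29 ⊆ -1101 [E]
E = {-0000, -1101, 01-10, 10011}
Petrick residual → 0-110
Cover = b'c'd'e' + bcd'e + a'cde' + a'bde' + ab'c'de  |cover|=5

5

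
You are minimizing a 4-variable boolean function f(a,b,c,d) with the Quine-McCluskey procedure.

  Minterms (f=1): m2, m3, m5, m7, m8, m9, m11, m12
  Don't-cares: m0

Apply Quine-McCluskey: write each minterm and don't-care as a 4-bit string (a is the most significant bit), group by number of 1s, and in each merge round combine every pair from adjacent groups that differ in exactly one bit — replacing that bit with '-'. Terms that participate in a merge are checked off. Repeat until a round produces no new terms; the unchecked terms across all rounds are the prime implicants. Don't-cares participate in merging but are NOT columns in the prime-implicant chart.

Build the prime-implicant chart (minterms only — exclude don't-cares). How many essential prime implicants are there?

2

size-2^0 implicants → 0000(✓)  0010(✓)  0011(✓)  0101(✓)  0111(✓)  1000(✓)  1001(✓)  1011(✓)  1100(✓)
size-2^1 implicants → -000  -011  0-11  00-0  001-  01-1  1-00  10-1  100-
Unchecked terms (primes): -000, -011, 0-11, 00-0, 001-, 01-1, 1-00, 10-1, 100-
Minterm coverage:
  m2 ⊆ 00-0,001-
  m3 ⊆ -011,0-11,001-
  m5 ⊆ 01-1 [E]
  m7 ⊆ 0-11,01-1
  m8 ⊆ -000,1-00,100-
  m9 ⊆ 10-1,100-
  m11 ⊆ -011,10-1
  m12 ⊆ 1-00 [E]
E = {01-1, 1-00}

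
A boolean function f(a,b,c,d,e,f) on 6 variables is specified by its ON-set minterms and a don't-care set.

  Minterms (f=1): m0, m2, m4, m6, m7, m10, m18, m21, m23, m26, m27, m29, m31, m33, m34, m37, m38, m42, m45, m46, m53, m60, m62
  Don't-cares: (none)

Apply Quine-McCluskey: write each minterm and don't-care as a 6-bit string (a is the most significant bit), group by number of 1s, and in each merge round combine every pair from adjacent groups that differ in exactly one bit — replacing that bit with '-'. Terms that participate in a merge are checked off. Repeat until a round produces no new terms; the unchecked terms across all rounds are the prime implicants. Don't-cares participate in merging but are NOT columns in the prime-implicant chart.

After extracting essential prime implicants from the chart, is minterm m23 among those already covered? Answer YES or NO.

YES

size-2^0 implicants → 000000(✓)  000010(✓)  000100(✓)  000110(✓)  000111(✓)  001010(✓)  010010(✓)  010101(✓)  010111(✓)  011010(✓)  011011(✓)  011101(✓)  011111(✓)  100001(✓)  100010(✓)  100101(✓)  100110(✓)  101010(✓)  101101(✓)  101110(✓)  110101(✓)  111100(✓)  111110(✓)
size-2^1 implicants → -00010(✓)  -00110(✓)  -01010(✓)  -10101  0-0010(✓)  0-0111  0-1010(✓)  00-010(✓)  000-00(✓)  000-10(✓)  0000-0(✓)  0001-0(✓)  00011-  01-010(✓)  01-101(✓)  01-111(✓)  0101-1(✓)  011-11  01101-  0111-1(✓)  1-0101  1-1110  10-010(✓)  10-101  10-110(✓)  100-01  100-10(✓)  101-10(✓)  1111-0
size-2^2 implicants → -0-010  -00-10  0--010  000--0  01-1-1  10--10
Unchecked terms (primes): -0-010, -00-10, -10101, 0--010, 0-0111, 000--0, 00011-, 01-1-1, 011-11, 01101-, 1-0101, 1-1110, 10--10, 10-101, 100-01, 1111-0
Minterm coverage:
  m0 ⊆ 000--0 [E]
  m2 ⊆ -0-010,-00-10,0--010,000--0
  m4 ⊆ 000--0 [E]
  m6 ⊆ -00-10,000--0,00011-
  m7 ⊆ 0-0111,00011-
  m10 ⊆ -0-010,0--010
  m18 ⊆ 0--010 [E]
  m21 ⊆ -10101,01-1-1
  m23 ⊆ 0-0111,01-1-1
  m26 ⊆ 0--010,01101-
  m27 ⊆ 011-11,01101-
  m29 ⊆ 01-1-1 [E]
  m31 ⊆ 01-1-1,011-11
  m33 ⊆ 100-01 [E]
  m34 ⊆ -0-010,-00-10,10--10
  m37 ⊆ 1-0101,10-101,100-01
  m38 ⊆ -00-10,10--10
  m42 ⊆ -0-010,10--10
  m45 ⊆ 10-101 [E]
  m46 ⊆ 1-1110,10--10
  m53 ⊆ -10101,1-0101
  m60 ⊆ 1111-0 [E]
  m62 ⊆ 1-1110,1111-0
E = {0--010, 000--0, 01-1-1, 10-101, 100-01, 1111-0}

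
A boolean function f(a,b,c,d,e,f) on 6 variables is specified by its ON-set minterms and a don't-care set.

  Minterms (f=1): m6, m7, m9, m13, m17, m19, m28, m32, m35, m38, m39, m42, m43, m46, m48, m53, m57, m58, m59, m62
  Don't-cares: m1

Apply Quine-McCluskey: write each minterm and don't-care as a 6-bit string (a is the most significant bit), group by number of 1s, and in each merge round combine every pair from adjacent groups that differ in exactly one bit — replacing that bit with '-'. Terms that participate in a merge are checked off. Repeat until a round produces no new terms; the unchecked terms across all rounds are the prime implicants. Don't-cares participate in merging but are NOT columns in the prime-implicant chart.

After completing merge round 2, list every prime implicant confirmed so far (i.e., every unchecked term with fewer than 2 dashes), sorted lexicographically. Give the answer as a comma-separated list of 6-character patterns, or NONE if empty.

0-0001, 00-001, 001-01, 0100-1, 011100, 1-0000, 10-011, 10-110, 100-11, 110101, 1110-1

[col 0] 000001*, 000110*, 000111*, 001001*, 001101*, 010001*, 010011*, 011100, 100000*, 100011*, 100110*, 100111*, 101010*, 101011*, 101110*, 110000*, 110101, 111001*, 111010*, 111011*, 111110*
[col 1] -00110*, -00111*, 0-0001, 00-001, 00011-*, 001-01, 0100-1, 1-0000, 1-1010*, 1-1011*, 1-1110*, 10-011, 10-110, 100-11, 10011-*, 101-10*, 10101-*, 111-10*, 1110-1, 11101-*
[col 2] -0011-, 1-1-10, 1-101-
Prime implicants: -0011-, 0-0001, 00-001, 001-01, 0100-1, 011100, 1-0000, 1-1-10, 1-101-, 10-011, 10-110, 100-11, 110101, 1110-1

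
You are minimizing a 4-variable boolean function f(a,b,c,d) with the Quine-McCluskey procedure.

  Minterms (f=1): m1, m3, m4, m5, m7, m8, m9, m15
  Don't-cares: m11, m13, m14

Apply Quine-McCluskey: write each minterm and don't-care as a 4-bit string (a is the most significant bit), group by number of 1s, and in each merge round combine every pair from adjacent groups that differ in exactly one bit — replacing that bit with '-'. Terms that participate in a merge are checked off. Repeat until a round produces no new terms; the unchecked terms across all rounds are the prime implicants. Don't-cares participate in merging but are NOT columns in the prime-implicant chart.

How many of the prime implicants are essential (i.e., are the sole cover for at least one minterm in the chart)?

3

size-2^0 implicants → 0001(✓)  0011(✓)  0100(✓)  0101(✓)  0111(✓)  1000(✓)  1001(✓)  1011(✓)  1101(✓)  1110(✓)  1111(✓)
size-2^1 implicants → -001(✓)  -011(✓)  -101(✓)  -111(✓)  0-01(✓)  0-11(✓)  00-1(✓)  01-1(✓)  010-  1-01(✓)  1-11(✓)  10-1(✓)  100-  11-1(✓)  111-
size-2^2 implicants → --01(✓)  --11(✓)  -0-1(✓)  -1-1(✓)  0--1(✓)  1--1(✓)
size-2^3 implicants → ---1
Unchecked terms (primes): ---1, 010-, 100-, 111-
Minterm coverage:
  m1 ⊆ ---1 [E]
  m3 ⊆ ---1 [E]
  m4 ⊆ 010- [E]
  m5 ⊆ ---1,010-
  m7 ⊆ ---1 [E]
  m8 ⊆ 100- [E]
  m9 ⊆ ---1,100-
  m15 ⊆ ---1,111-
E = {---1, 010-, 100-}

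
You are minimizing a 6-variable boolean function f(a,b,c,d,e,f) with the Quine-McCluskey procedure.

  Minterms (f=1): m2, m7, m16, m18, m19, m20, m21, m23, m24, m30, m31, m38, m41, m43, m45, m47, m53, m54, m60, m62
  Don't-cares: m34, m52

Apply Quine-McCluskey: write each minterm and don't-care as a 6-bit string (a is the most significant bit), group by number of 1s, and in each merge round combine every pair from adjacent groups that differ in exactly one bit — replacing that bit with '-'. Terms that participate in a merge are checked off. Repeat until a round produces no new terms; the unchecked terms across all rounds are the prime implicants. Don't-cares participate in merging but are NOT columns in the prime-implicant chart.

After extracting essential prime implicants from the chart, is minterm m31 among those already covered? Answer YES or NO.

NO

Round 0: 000010✓ 000111✓ 010000✓ 010010✓ 010011✓ 010100✓ 010101✓ 010111✓ 011000✓ 011110✓ 011111✓ 100010✓ 100110✓ 101001✓ 101011✓ 101101✓ 101111✓ 110100✓ 110101✓ 110110✓ 111100✓ 111110✓
Round 1: -00010 -10100✓ -10101✓ -11110 0-0010 0-0111 01-000 01-111 010-00 010-11 0100-0 01001- 0101-1 01010-✓ 01111- 1-0110 100-10 101-01✓ 101-11✓ 1010-1✓ 1011-1✓ 11-100✓ 11-110✓ 1101-0✓ 11010-✓ 1111-0✓
Round 2: -1010- 101--1 11-1-0
PIs = {-00010, -1010-, -11110, 0-0010, 0-0111, 01-000, 01-111, 010-00, 010-11, 0100-0, 01001-, 0101-1, 01111-, 1-0110, 100-10, 101--1, 11-1-0}
Coverage chart:
  m2: -00010,0-0010
  m7: 0-0111 ←essential
  m16: 01-000,010-00,0100-0
  m18: 0-0010,0100-0,01001-
  m19: 010-11,01001-
  m20: -1010-,010-00
  m21: -1010-,0101-1
  m23: 0-0111,01-111,010-11,0101-1
  m24: 01-000 ←essential
  m30: -11110,01111-
  m31: 01-111,01111-
  m38: 1-0110,100-10
  m41: 101--1 ←essential
  m43: 101--1 ←essential
  m45: 101--1 ←essential
  m47: 101--1 ←essential
  m53: -1010- ←essential
  m54: 1-0110,11-1-0
  m60: 11-1-0 ←essential
  m62: -11110,11-1-0
Essential: -1010-, 0-0111, 01-000, 101--1, 11-1-0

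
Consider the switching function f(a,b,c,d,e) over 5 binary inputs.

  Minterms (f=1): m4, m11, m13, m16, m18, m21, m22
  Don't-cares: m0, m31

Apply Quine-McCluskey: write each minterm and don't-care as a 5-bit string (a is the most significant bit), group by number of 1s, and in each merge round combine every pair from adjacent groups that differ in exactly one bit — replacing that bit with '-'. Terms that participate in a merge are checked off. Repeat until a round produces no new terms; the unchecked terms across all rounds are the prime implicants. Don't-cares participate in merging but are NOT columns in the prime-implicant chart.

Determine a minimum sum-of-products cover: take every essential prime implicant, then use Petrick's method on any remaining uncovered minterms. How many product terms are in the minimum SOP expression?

Round 0: 00000✓ 00100✓ 01011 01101 10000✓ 10010✓ 10101 10110✓ 11111
Round 1: -0000 00-00 10-10 100-0
PIs = {-0000, 00-00, 01011, 01101, 10-10, 100-0, 10101, 11111}
Coverage chart:
  m4: 00-00 ←essential
  m11: 01011 ←essential
  m13: 01101 ←essential
  m16: -0000,100-0
  m18: 10-10,100-0
  m21: 10101 ←essential
  m22: 10-10 ←essential
Essential: 00-00, 01011, 01101, 10-10, 10101
Petrick residual → -0000
Min cover (6 terms): b'c'd'e' + a'b'd'e' + a'bc'de + a'bcd'e + ab'de' + ab'cd'e

6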